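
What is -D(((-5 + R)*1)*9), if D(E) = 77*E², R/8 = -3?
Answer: -5245317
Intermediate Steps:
R = -24 (R = 8*(-3) = -24)
-D(((-5 + R)*1)*9) = -77*(((-5 - 24)*1)*9)² = -77*(-29*1*9)² = -77*(-29*9)² = -77*(-261)² = -77*68121 = -1*5245317 = -5245317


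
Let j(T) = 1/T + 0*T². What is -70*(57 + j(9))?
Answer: -35980/9 ≈ -3997.8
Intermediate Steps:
j(T) = 1/T (j(T) = 1/T + 0 = 1/T)
-70*(57 + j(9)) = -70*(57 + 1/9) = -70*(57 + ⅑) = -70*514/9 = -35980/9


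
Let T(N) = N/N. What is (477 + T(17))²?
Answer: 228484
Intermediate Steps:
T(N) = 1
(477 + T(17))² = (477 + 1)² = 478² = 228484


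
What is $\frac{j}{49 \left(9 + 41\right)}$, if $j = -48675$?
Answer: $- \frac{1947}{98} \approx -19.867$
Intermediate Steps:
$\frac{j}{49 \left(9 + 41\right)} = - \frac{48675}{49 \left(9 + 41\right)} = - \frac{48675}{49 \cdot 50} = - \frac{48675}{2450} = \left(-48675\right) \frac{1}{2450} = - \frac{1947}{98}$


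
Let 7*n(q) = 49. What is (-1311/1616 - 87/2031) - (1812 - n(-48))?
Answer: -1975662171/1094032 ≈ -1805.9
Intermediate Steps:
n(q) = 7 (n(q) = (⅐)*49 = 7)
(-1311/1616 - 87/2031) - (1812 - n(-48)) = (-1311/1616 - 87/2031) - (1812 - 1*7) = (-1311*1/1616 - 87*1/2031) - (1812 - 7) = (-1311/1616 - 29/677) - 1*1805 = -934411/1094032 - 1805 = -1975662171/1094032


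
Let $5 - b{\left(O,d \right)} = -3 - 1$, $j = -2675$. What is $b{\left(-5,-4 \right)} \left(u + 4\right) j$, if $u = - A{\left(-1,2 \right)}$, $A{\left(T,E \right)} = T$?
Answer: $-120375$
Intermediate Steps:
$b{\left(O,d \right)} = 9$ ($b{\left(O,d \right)} = 5 - \left(-3 - 1\right) = 5 - -4 = 5 + 4 = 9$)
$u = 1$ ($u = \left(-1\right) \left(-1\right) = 1$)
$b{\left(-5,-4 \right)} \left(u + 4\right) j = 9 \left(1 + 4\right) \left(-2675\right) = 9 \cdot 5 \left(-2675\right) = 45 \left(-2675\right) = -120375$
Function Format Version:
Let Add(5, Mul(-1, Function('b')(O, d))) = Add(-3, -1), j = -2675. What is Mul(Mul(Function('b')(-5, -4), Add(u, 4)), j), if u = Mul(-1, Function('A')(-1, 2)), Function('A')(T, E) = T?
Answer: -120375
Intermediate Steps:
Function('b')(O, d) = 9 (Function('b')(O, d) = Add(5, Mul(-1, Add(-3, -1))) = Add(5, Mul(-1, -4)) = Add(5, 4) = 9)
u = 1 (u = Mul(-1, -1) = 1)
Mul(Mul(Function('b')(-5, -4), Add(u, 4)), j) = Mul(Mul(9, Add(1, 4)), -2675) = Mul(Mul(9, 5), -2675) = Mul(45, -2675) = -120375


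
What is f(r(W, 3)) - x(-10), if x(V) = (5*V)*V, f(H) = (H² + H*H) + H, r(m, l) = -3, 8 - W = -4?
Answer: -485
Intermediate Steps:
W = 12 (W = 8 - 1*(-4) = 8 + 4 = 12)
f(H) = H + 2*H² (f(H) = (H² + H²) + H = 2*H² + H = H + 2*H²)
x(V) = 5*V²
f(r(W, 3)) - x(-10) = -3*(1 + 2*(-3)) - 5*(-10)² = -3*(1 - 6) - 5*100 = -3*(-5) - 1*500 = 15 - 500 = -485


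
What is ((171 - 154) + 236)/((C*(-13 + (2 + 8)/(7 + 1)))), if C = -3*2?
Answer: 506/141 ≈ 3.5887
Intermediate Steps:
C = -6
((171 - 154) + 236)/((C*(-13 + (2 + 8)/(7 + 1)))) = ((171 - 154) + 236)/((-6*(-13 + (2 + 8)/(7 + 1)))) = (17 + 236)/((-6*(-13 + 10/8))) = 253/((-6*(-13 + 10*(⅛)))) = 253/((-6*(-13 + 5/4))) = 253/((-6*(-47/4))) = 253/(141/2) = 253*(2/141) = 506/141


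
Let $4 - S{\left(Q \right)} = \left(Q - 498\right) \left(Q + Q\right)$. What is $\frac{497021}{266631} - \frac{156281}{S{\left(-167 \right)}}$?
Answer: $\frac{152060705537}{59220344886} \approx 2.5677$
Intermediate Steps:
$S{\left(Q \right)} = 4 - 2 Q \left(-498 + Q\right)$ ($S{\left(Q \right)} = 4 - \left(Q - 498\right) \left(Q + Q\right) = 4 - \left(-498 + Q\right) 2 Q = 4 - 2 Q \left(-498 + Q\right)$)
$\frac{497021}{266631} - \frac{156281}{S{\left(-167 \right)}} = \frac{497021}{266631} - \frac{156281}{4 - 2 \left(-167\right)^{2} + 996 \left(-167\right)} = 497021 \cdot \frac{1}{266631} - \frac{156281}{4 - 55778 - 166332} = \frac{497021}{266631} - \frac{156281}{4 - 55778 - 166332} = \frac{497021}{266631} - \frac{156281}{-222106} = \frac{497021}{266631} - - \frac{156281}{222106} = \frac{497021}{266631} + \frac{156281}{222106} = \frac{152060705537}{59220344886}$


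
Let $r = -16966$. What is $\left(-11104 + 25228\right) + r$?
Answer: $-2842$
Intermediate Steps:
$\left(-11104 + 25228\right) + r = \left(-11104 + 25228\right) - 16966 = 14124 - 16966 = -2842$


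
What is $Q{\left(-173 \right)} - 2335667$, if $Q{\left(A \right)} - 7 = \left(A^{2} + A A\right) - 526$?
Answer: $-2276328$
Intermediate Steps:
$Q{\left(A \right)} = -519 + 2 A^{2}$ ($Q{\left(A \right)} = 7 - \left(526 - A^{2} - A A\right) = 7 + \left(\left(A^{2} + A^{2}\right) - 526\right) = 7 + \left(2 A^{2} - 526\right) = 7 + \left(-526 + 2 A^{2}\right) = -519 + 2 A^{2}$)
$Q{\left(-173 \right)} - 2335667 = \left(-519 + 2 \left(-173\right)^{2}\right) - 2335667 = \left(-519 + 2 \cdot 29929\right) - 2335667 = \left(-519 + 59858\right) - 2335667 = 59339 - 2335667 = -2276328$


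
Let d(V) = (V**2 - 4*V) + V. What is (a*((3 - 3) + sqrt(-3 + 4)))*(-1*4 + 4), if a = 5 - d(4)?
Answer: 0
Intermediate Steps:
d(V) = V**2 - 3*V
a = 1 (a = 5 - 4*(-3 + 4) = 5 - 4 = 1)
(a*((3 - 3) + sqrt(-3 + 4)))*(-1*4 + 4) = (1*((3 - 3) + sqrt(-3 + 4)))*(-1*4 + 4) = (1*(0 + sqrt(1)))*(-4 + 4) = (1*(0 + 1))*0 = (1*1)*0 = 1*0 = 0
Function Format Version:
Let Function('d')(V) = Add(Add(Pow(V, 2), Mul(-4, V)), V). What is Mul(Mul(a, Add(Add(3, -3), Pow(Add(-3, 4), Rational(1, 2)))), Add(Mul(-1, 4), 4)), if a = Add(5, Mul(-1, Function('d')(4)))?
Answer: 0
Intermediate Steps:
Function('d')(V) = Add(Pow(V, 2), Mul(-3, V))
a = 1 (a = Add(5, Mul(-1, Mul(4, Add(-3, 4)))) = Add(5, Mul(-1, Mul(4, 1))) = Add(5, Mul(-1, 4)) = Add(5, -4) = 1)
Mul(Mul(a, Add(Add(3, -3), Pow(Add(-3, 4), Rational(1, 2)))), Add(Mul(-1, 4), 4)) = Mul(Mul(1, Add(Add(3, -3), Pow(Add(-3, 4), Rational(1, 2)))), Add(Mul(-1, 4), 4)) = Mul(Mul(1, Add(0, Pow(1, Rational(1, 2)))), Add(-4, 4)) = Mul(Mul(1, Add(0, 1)), 0) = Mul(Mul(1, 1), 0) = Mul(1, 0) = 0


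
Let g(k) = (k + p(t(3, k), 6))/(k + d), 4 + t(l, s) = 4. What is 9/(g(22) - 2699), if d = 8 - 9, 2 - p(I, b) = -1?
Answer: -189/56654 ≈ -0.0033360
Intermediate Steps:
t(l, s) = 0 (t(l, s) = -4 + 4 = 0)
p(I, b) = 3 (p(I, b) = 2 - 1*(-1) = 2 + 1 = 3)
d = -1
g(k) = (3 + k)/(-1 + k) (g(k) = (k + 3)/(k - 1) = (3 + k)/(-1 + k))
9/(g(22) - 2699) = 9/((3 + 22)/(-1 + 22) - 2699) = 9/(25/21 - 2699) = 9/(-56654/21) = -21/56654*9 = -189/56654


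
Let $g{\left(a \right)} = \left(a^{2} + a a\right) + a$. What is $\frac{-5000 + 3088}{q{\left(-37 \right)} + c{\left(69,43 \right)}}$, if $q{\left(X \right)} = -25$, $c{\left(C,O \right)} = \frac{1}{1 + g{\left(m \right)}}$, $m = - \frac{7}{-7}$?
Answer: $\frac{7648}{99} \approx 77.253$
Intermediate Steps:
$m = 1$ ($m = \left(-7\right) \left(- \frac{1}{7}\right) = 1$)
$g{\left(a \right)} = a + 2 a^{2}$ ($g{\left(a \right)} = \left(a^{2} + a^{2}\right) + a = 2 a^{2} + a = a + 2 a^{2}$)
$c{\left(C,O \right)} = \frac{1}{4}$ ($c{\left(C,O \right)} = \frac{1}{1 + 1 \left(1 + 2 \cdot 1\right)} = \frac{1}{1 + 1 \left(1 + 2\right)} = \frac{1}{1 + 1 \cdot 3} = \frac{1}{1 + 3} = \frac{1}{4}$)
$\frac{-5000 + 3088}{q{\left(-37 \right)} + c{\left(69,43 \right)}} = \frac{-5000 + 3088}{-25 + \frac{1}{4}} = - \frac{1912}{- \frac{99}{4}} = \left(-1912\right) \left(- \frac{4}{99}\right) = \frac{7648}{99}$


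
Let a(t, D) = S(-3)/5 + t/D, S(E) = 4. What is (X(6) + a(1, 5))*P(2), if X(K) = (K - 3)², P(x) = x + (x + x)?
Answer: 60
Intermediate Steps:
P(x) = 3*x (P(x) = x + 2*x = 3*x)
a(t, D) = ⅘ + t/D (a(t, D) = 4/5 + t/D = 4*(⅕) + t/D = ⅘ + t/D)
X(K) = (-3 + K)²
(X(6) + a(1, 5))*P(2) = ((-3 + 6)² + (⅘ + 1/5))*(3*2) = (3² + (⅘ + 1*(⅕)))*6 = (9 + (⅘ + ⅕))*6 = (9 + 1)*6 = 10*6 = 60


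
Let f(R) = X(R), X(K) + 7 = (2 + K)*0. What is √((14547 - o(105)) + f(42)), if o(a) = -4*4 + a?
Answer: √14451 ≈ 120.21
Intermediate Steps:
X(K) = -7 (X(K) = -7 + (2 + K)*0 = -7 + 0 = -7)
o(a) = -16 + a
f(R) = -7
√((14547 - o(105)) + f(42)) = √((14547 - (-16 + 105)) - 7) = √((14547 - 1*89) - 7) = √((14547 - 89) - 7) = √(14458 - 7) = √14451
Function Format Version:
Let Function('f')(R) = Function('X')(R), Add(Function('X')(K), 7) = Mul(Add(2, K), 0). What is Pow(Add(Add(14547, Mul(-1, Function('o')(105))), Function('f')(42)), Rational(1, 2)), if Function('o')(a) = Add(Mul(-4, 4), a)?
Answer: Pow(14451, Rational(1, 2)) ≈ 120.21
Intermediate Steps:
Function('X')(K) = -7 (Function('X')(K) = Add(-7, Mul(Add(2, K), 0)) = Add(-7, 0) = -7)
Function('o')(a) = Add(-16, a)
Function('f')(R) = -7
Pow(Add(Add(14547, Mul(-1, Function('o')(105))), Function('f')(42)), Rational(1, 2)) = Pow(Add(Add(14547, Mul(-1, Add(-16, 105))), -7), Rational(1, 2)) = Pow(Add(Add(14547, Mul(-1, 89)), -7), Rational(1, 2)) = Pow(Add(Add(14547, -89), -7), Rational(1, 2)) = Pow(Add(14458, -7), Rational(1, 2)) = Pow(14451, Rational(1, 2))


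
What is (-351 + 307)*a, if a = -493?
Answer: 21692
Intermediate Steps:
(-351 + 307)*a = (-351 + 307)*(-493) = -44*(-493) = 21692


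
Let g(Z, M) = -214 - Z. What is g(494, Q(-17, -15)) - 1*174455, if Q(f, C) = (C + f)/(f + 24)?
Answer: -175163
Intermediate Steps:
Q(f, C) = (C + f)/(24 + f)
g(494, Q(-17, -15)) - 1*174455 = (-214 - 1*494) - 1*174455 = (-214 - 494) - 174455 = -708 - 174455 = -175163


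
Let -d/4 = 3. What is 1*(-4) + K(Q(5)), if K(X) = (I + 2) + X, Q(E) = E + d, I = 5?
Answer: -4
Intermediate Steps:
d = -12 (d = -4*3 = -12)
Q(E) = -12 + E (Q(E) = E - 12 = -12 + E)
K(X) = 7 + X (K(X) = (5 + 2) + X = 7 + X)
1*(-4) + K(Q(5)) = 1*(-4) + (7 + (-12 + 5)) = -4 + (7 - 7) = -4 + 0 = -4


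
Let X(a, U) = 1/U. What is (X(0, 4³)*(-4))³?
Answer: -1/4096 ≈ -0.00024414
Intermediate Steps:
(X(0, 4³)*(-4))³ = (-4/4³)³ = (-4/64)³ = ((1/64)*(-4))³ = (-1/16)³ = -1/4096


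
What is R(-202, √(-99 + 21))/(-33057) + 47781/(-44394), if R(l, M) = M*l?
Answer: -15927/14798 + 202*I*√78/33057 ≈ -1.0763 + 0.053968*I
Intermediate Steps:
R(-202, √(-99 + 21))/(-33057) + 47781/(-44394) = (√(-99 + 21)*(-202))/(-33057) + 47781/(-44394) = (√(-78)*(-202))*(-1/33057) + 47781*(-1/44394) = ((I*√78)*(-202))*(-1/33057) - 15927/14798 = -202*I*√78*(-1/33057) - 15927/14798 = 202*I*√78/33057 - 15927/14798 = -15927/14798 + 202*I*√78/33057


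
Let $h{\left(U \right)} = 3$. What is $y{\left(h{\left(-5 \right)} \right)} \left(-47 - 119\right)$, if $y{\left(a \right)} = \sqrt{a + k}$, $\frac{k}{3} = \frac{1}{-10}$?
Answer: $- \frac{249 \sqrt{30}}{5} \approx -272.77$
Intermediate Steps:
$k = - \frac{3}{10}$ ($k = \frac{3}{-10} = 3 \left(- \frac{1}{10}\right) = - \frac{3}{10} \approx -0.3$)
$y{\left(a \right)} = \sqrt{- \frac{3}{10} + a}$ ($y{\left(a \right)} = \sqrt{a - \frac{3}{10}} = \sqrt{- \frac{3}{10} + a}$)
$y{\left(h{\left(-5 \right)} \right)} \left(-47 - 119\right) = \frac{\sqrt{-30 + 100 \cdot 3}}{10} \left(-47 - 119\right) = \frac{\sqrt{-30 + 300}}{10} \left(-166\right) = \frac{\sqrt{270}}{10} \left(-166\right) = \frac{3 \sqrt{30}}{10} \left(-166\right) = - \frac{249 \sqrt{30}}{5}$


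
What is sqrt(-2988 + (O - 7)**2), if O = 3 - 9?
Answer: I*sqrt(2819) ≈ 53.094*I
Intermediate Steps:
O = -6
sqrt(-2988 + (O - 7)**2) = sqrt(-2988 + (-6 - 7)**2) = sqrt(-2988 + (-13)**2) = sqrt(-2988 + 169) = sqrt(-2819) = I*sqrt(2819)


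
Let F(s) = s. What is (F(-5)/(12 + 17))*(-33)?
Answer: 165/29 ≈ 5.6897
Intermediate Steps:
(F(-5)/(12 + 17))*(-33) = -5/(12 + 17)*(-33) = -5/29*(-33) = 165/29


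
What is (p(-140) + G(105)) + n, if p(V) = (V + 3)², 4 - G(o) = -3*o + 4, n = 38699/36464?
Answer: 695917675/36464 ≈ 19085.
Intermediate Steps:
n = 38699/36464 (n = 38699*(1/36464) = 38699/36464 ≈ 1.0613)
G(o) = 3*o (G(o) = 4 - (-3*o + 4) = 4 - (4 - 3*o) = 4 + (-4 + 3*o) = 3*o)
p(V) = (3 + V)²
(p(-140) + G(105)) + n = ((3 - 140)² + 3*105) + 38699/36464 = ((-137)² + 315) + 38699/36464 = (18769 + 315) + 38699/36464 = 19084 + 38699/36464 = 695917675/36464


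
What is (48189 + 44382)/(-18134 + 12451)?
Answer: -92571/5683 ≈ -16.289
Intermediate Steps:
(48189 + 44382)/(-18134 + 12451) = 92571/(-5683) = 92571*(-1/5683) = -92571/5683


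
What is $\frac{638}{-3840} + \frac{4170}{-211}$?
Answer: $- \frac{8073709}{405120} \approx -19.929$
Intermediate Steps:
$\frac{638}{-3840} + \frac{4170}{-211} = 638 \left(- \frac{1}{3840}\right) + 4170 \left(- \frac{1}{211}\right) = - \frac{319}{1920} - \frac{4170}{211} = - \frac{8073709}{405120}$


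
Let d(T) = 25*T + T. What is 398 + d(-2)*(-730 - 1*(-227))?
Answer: 26554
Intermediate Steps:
d(T) = 26*T
398 + d(-2)*(-730 - 1*(-227)) = 398 + (26*(-2))*(-730 - 1*(-227)) = 398 - 52*(-730 + 227) = 398 - 52*(-503) = 398 + 26156 = 26554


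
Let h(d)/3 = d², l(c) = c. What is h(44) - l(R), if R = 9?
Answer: 5799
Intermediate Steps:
h(d) = 3*d²
h(44) - l(R) = 3*44² - 1*9 = 3*1936 - 9 = 5808 - 9 = 5799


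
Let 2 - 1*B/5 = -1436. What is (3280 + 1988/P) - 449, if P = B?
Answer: 10178439/3595 ≈ 2831.3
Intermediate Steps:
B = 7190 (B = 10 - 5*(-1436) = 10 + 7180 = 7190)
P = 7190
(3280 + 1988/P) - 449 = (3280 + 1988/7190) - 449 = (3280 + 1988*(1/7190)) - 449 = (3280 + 994/3595) - 449 = 11792594/3595 - 449 = 10178439/3595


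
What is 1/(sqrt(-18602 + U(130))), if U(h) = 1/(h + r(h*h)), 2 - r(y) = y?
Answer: -8*I*sqrt(9080289366)/103972779 ≈ -0.007332*I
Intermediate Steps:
r(y) = 2 - y
U(h) = 1/(2 + h - h**2) (U(h) = 1/(h + (2 - h*h)) = 1/(h + (2 - h**2)) = 1/(2 + h - h**2))
1/(sqrt(-18602 + U(130))) = 1/(sqrt(-18602 + 1/(2 + 130 - 1*130**2))) = 1/(sqrt(-18602 + 1/(2 + 130 - 1*16900))) = 1/(sqrt(-18602 + 1/(2 + 130 - 16900))) = 1/(sqrt(-18602 + 1/(-16768))) = 1/(sqrt(-18602 - 1/16768)) = 1/(sqrt(-311918337/16768)) = 1/(3*I*sqrt(9080289366)/2096) = -8*I*sqrt(9080289366)/103972779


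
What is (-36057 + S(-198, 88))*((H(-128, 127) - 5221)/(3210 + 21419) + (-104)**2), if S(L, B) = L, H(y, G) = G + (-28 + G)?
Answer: -9657689162595/24629 ≈ -3.9213e+8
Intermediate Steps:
H(y, G) = -28 + 2*G
(-36057 + S(-198, 88))*((H(-128, 127) - 5221)/(3210 + 21419) + (-104)**2) = (-36057 - 198)*(((-28 + 2*127) - 5221)/(3210 + 21419) + (-104)**2) = -36255*(((-28 + 254) - 5221)/24629 + 10816) = -36255*((226 - 5221)*(1/24629) + 10816) = -36255*(-4995*1/24629 + 10816) = -36255*(-4995/24629 + 10816) = -36255*266382269/24629 = -9657689162595/24629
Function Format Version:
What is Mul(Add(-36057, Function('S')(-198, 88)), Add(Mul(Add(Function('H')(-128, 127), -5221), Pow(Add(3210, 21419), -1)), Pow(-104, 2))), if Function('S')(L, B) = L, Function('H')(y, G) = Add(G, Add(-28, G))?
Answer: Rational(-9657689162595, 24629) ≈ -3.9213e+8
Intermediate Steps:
Function('H')(y, G) = Add(-28, Mul(2, G))
Mul(Add(-36057, Function('S')(-198, 88)), Add(Mul(Add(Function('H')(-128, 127), -5221), Pow(Add(3210, 21419), -1)), Pow(-104, 2))) = Mul(Add(-36057, -198), Add(Mul(Add(Add(-28, Mul(2, 127)), -5221), Pow(Add(3210, 21419), -1)), Pow(-104, 2))) = Mul(-36255, Add(Mul(Add(Add(-28, 254), -5221), Pow(24629, -1)), 10816)) = Mul(-36255, Add(Mul(Add(226, -5221), Rational(1, 24629)), 10816)) = Mul(-36255, Add(Mul(-4995, Rational(1, 24629)), 10816)) = Mul(-36255, Add(Rational(-4995, 24629), 10816)) = Mul(-36255, Rational(266382269, 24629)) = Rational(-9657689162595, 24629)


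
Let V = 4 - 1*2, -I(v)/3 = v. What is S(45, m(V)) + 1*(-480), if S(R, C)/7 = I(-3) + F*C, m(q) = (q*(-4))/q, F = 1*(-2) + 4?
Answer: -473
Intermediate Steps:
I(v) = -3*v
F = 2 (F = -2 + 4 = 2)
V = 2 (V = 4 - 2 = 2)
m(q) = -4 (m(q) = (-4*q)/q = -4)
S(R, C) = 63 + 14*C (S(R, C) = 7*(-3*(-3) + 2*C) = 7*(9 + 2*C) = 63 + 14*C)
S(45, m(V)) + 1*(-480) = (63 + 14*(-4)) + 1*(-480) = (63 - 56) - 480 = 7 - 480 = -473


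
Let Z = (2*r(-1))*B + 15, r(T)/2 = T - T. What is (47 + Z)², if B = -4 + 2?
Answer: 3844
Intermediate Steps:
r(T) = 0 (r(T) = 2*(T - T) = 2*0 = 0)
B = -2
Z = 15 (Z = (2*0)*(-2) + 15 = 0*(-2) + 15 = 0 + 15 = 15)
(47 + Z)² = (47 + 15)² = 62² = 3844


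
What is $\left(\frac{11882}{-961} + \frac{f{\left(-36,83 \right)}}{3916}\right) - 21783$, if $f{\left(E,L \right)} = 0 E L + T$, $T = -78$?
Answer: $- \frac{41011022989}{1881638} \approx -21795.0$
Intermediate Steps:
$f{\left(E,L \right)} = -78$ ($f{\left(E,L \right)} = 0 E L - 78 = 0 L - 78 = 0 - 78 = -78$)
$\left(\frac{11882}{-961} + \frac{f{\left(-36,83 \right)}}{3916}\right) - 21783 = \left(\frac{11882}{-961} - \frac{78}{3916}\right) - 21783 = \left(11882 \left(- \frac{1}{961}\right) - \frac{39}{1958}\right) - 21783 = \left(- \frac{11882}{961} - \frac{39}{1958}\right) - 21783 = - \frac{23302435}{1881638} - 21783 = - \frac{41011022989}{1881638}$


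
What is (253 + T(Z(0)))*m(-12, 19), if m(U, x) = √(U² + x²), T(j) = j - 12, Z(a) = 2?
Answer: 243*√505 ≈ 5460.7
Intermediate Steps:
T(j) = -12 + j
(253 + T(Z(0)))*m(-12, 19) = (253 + (-12 + 2))*√((-12)² + 19²) = (253 - 10)*√(144 + 361) = 243*√505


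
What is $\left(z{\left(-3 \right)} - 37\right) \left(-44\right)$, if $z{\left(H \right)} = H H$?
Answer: $1232$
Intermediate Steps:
$z{\left(H \right)} = H^{2}$
$\left(z{\left(-3 \right)} - 37\right) \left(-44\right) = \left(\left(-3\right)^{2} - 37\right) \left(-44\right) = \left(9 - 37\right) \left(-44\right) = \left(-28\right) \left(-44\right) = 1232$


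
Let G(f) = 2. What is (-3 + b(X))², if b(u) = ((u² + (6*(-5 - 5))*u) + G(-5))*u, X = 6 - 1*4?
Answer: 53361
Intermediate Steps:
X = 2 (X = 6 - 4 = 2)
b(u) = u*(2 + u² - 60*u) (b(u) = ((u² + (6*(-5 - 5))*u) + 2)*u = ((u² + (6*(-10))*u) + 2)*u = ((u² - 60*u) + 2)*u = (2 + u² - 60*u)*u = u*(2 + u² - 60*u))
(-3 + b(X))² = (-3 + 2*(2 + 2² - 60*2))² = (-3 + 2*(2 + 4 - 120))² = (-3 + 2*(-114))² = (-3 - 228)² = (-231)² = 53361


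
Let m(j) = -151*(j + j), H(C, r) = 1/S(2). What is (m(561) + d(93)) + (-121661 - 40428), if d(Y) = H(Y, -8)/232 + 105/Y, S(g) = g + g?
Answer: -9536875937/28768 ≈ -3.3151e+5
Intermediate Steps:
S(g) = 2*g
H(C, r) = ¼ (H(C, r) = 1/(2*2) = 1/4 = ¼)
m(j) = -302*j
d(Y) = 1/928 + 105/Y (d(Y) = (¼)/232 + 105/Y = (¼)*(1/232) + 105/Y = 1/928 + 105/Y)
(m(561) + d(93)) + (-121661 - 40428) = (-302*561 + (1/928)*(97440 + 93)/93) + (-121661 - 40428) = (-169422 + (1/928)*(1/93)*97533) - 162089 = (-169422 + 32511/28768) - 162089 = -4873899585/28768 - 162089 = -9536875937/28768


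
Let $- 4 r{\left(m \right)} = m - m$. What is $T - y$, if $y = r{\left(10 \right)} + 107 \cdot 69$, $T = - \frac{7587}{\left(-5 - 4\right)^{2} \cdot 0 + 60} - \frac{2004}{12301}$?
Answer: $- \frac{1847514969}{246020} \approx -7509.6$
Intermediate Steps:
$T = - \frac{31149309}{246020}$ ($T = - \frac{7587}{\left(-9\right)^{2} \cdot 0 + 60} - \frac{2004}{12301} = - \frac{7587}{81 \cdot 0 + 60} - \frac{2004}{12301} = - \frac{7587}{0 + 60} - \frac{2004}{12301} = - \frac{7587}{60} - \frac{2004}{12301} = \left(-7587\right) \frac{1}{60} - \frac{2004}{12301} = - \frac{2529}{20} - \frac{2004}{12301} = - \frac{31149309}{246020} \approx -126.61$)
$r{\left(m \right)} = 0$ ($r{\left(m \right)} = - \frac{m - m}{4} = \left(- \frac{1}{4}\right) 0 = 0$)
$y = 7383$ ($y = 0 + 107 \cdot 69 = 0 + 7383 = 7383$)
$T - y = - \frac{31149309}{246020} - 7383 = - \frac{1847514969}{246020}$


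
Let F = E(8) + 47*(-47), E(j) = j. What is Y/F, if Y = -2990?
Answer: 2990/2201 ≈ 1.3585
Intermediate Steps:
F = -2201 (F = 8 + 47*(-47) = 8 - 2209 = -2201)
Y/F = -2990/(-2201) = -2990*(-1/2201) = 2990/2201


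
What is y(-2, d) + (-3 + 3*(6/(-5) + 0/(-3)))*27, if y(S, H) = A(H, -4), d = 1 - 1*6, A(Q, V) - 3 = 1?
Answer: -871/5 ≈ -174.20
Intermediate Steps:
A(Q, V) = 4 (A(Q, V) = 3 + 1 = 4)
d = -5 (d = 1 - 6 = -5)
y(S, H) = 4
y(-2, d) + (-3 + 3*(6/(-5) + 0/(-3)))*27 = 4 + (-3 + 3*(6/(-5) + 0/(-3)))*27 = 4 + (-3 + 3*(6*(-1/5) + 0*(-1/3)))*27 = 4 + (-3 + 3*(-6/5 + 0))*27 = 4 + (-3 + 3*(-6/5))*27 = 4 + (-3 - 18/5)*27 = 4 - 33/5*27 = 4 - 891/5 = -871/5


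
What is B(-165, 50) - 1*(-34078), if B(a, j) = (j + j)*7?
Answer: 34778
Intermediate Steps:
B(a, j) = 14*j (B(a, j) = (2*j)*7 = 14*j)
B(-165, 50) - 1*(-34078) = 14*50 - 1*(-34078) = 700 + 34078 = 34778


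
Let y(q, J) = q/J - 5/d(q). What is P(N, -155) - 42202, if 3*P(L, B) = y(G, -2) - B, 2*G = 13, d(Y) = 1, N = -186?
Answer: -505837/12 ≈ -42153.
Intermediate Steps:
G = 13/2 (G = (½)*13 = 13/2 ≈ 6.5000)
y(q, J) = -5 + q/J (y(q, J) = q/J - 5/1 = q/J - 5*1 = q/J - 5 = -5 + q/J)
P(L, B) = -11/4 - B/3 (P(L, B) = ((-5 + (13/2)/(-2)) - B)/3 = ((-5 + (13/2)*(-½)) - B)/3 = ((-5 - 13/4) - B)/3 = (-33/4 - B)/3 = -11/4 - B/3)
P(N, -155) - 42202 = (-11/4 - ⅓*(-155)) - 42202 = (-11/4 + 155/3) - 42202 = 587/12 - 42202 = -505837/12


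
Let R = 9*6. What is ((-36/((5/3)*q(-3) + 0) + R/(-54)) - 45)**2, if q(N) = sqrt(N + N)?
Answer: 50956/25 - 1656*I*sqrt(6)/5 ≈ 2038.2 - 811.27*I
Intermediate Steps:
R = 54
q(N) = sqrt(2)*sqrt(N) (q(N) = sqrt(2*N) = sqrt(2)*sqrt(N))
((-36/((5/3)*q(-3) + 0) + R/(-54)) - 45)**2 = ((-36/((5/3)*(sqrt(2)*sqrt(-3)) + 0) + 54/(-54)) - 45)**2 = ((-36/((5*(1/3))*(sqrt(2)*(I*sqrt(3))) + 0) + 54*(-1/54)) - 45)**2 = ((-36/(5*(I*sqrt(6))/3 + 0) - 1) - 45)**2 = ((-36/(5*I*sqrt(6)/3 + 0) - 1) - 45)**2 = ((-36*(-I*sqrt(6)/10) - 1) - 45)**2 = ((-(-18)*I*sqrt(6)/5 - 1) - 45)**2 = ((18*I*sqrt(6)/5 - 1) - 45)**2 = ((-1 + 18*I*sqrt(6)/5) - 45)**2 = (-46 + 18*I*sqrt(6)/5)**2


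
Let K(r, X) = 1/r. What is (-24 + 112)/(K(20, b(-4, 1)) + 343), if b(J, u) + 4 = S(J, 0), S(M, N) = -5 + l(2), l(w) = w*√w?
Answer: 1760/6861 ≈ 0.25652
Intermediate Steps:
l(w) = w^(3/2)
S(M, N) = -5 + 2*√2 (S(M, N) = -5 + 2^(3/2) = -5 + 2*√2)
b(J, u) = -9 + 2*√2 (b(J, u) = -4 + (-5 + 2*√2) = -9 + 2*√2)
(-24 + 112)/(K(20, b(-4, 1)) + 343) = (-24 + 112)/(1/20 + 343) = 88/(1/20 + 343) = 88/(6861/20) = 88*(20/6861) = 1760/6861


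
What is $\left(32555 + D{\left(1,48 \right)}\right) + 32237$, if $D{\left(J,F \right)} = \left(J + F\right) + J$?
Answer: $64842$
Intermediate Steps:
$D{\left(J,F \right)} = F + 2 J$ ($D{\left(J,F \right)} = \left(F + J\right) + J = F + 2 J$)
$\left(32555 + D{\left(1,48 \right)}\right) + 32237 = \left(32555 + \left(48 + 2 \cdot 1\right)\right) + 32237 = \left(32555 + \left(48 + 2\right)\right) + 32237 = \left(32555 + 50\right) + 32237 = 32605 + 32237 = 64842$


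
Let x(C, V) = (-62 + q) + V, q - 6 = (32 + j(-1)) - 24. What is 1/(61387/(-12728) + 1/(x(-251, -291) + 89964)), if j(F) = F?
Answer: -71295892/343858485 ≈ -0.20734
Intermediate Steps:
q = 13 (q = 6 + ((32 - 1) - 24) = 6 + (31 - 24) = 6 + 7 = 13)
x(C, V) = -49 + V (x(C, V) = (-62 + 13) + V = -49 + V)
1/(61387/(-12728) + 1/(x(-251, -291) + 89964)) = 1/(61387/(-12728) + 1/((-49 - 291) + 89964)) = 1/(61387*(-1/12728) + 1/(-340 + 89964)) = 1/(-61387/12728 + 1/89624) = 1/(-343858485/71295892) = -71295892/343858485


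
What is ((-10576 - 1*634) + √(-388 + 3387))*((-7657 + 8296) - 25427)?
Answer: 277873480 - 24788*√2999 ≈ 2.7652e+8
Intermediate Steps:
((-10576 - 1*634) + √(-388 + 3387))*((-7657 + 8296) - 25427) = ((-10576 - 634) + √2999)*(639 - 25427) = (-11210 + √2999)*(-24788) = 277873480 - 24788*√2999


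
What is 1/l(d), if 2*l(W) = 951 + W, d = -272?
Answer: 2/679 ≈ 0.0029455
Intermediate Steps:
l(W) = 951/2 + W/2 (l(W) = (951 + W)/2 = 951/2 + W/2)
1/l(d) = 1/(951/2 + (½)*(-272)) = 1/(951/2 - 136) = 1/(679/2) = 2/679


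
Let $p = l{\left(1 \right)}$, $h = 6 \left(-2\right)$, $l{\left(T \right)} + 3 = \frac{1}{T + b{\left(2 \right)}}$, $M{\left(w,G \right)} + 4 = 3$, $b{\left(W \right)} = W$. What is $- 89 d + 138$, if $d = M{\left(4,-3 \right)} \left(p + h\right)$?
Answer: $- \frac{3502}{3} \approx -1167.3$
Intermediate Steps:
$M{\left(w,G \right)} = -1$ ($M{\left(w,G \right)} = -4 + 3 = -1$)
$l{\left(T \right)} = -3 + \frac{1}{2 + T}$ ($l{\left(T \right)} = -3 + \frac{1}{T + 2} = -3 + \frac{1}{2 + T}$)
$h = -12$
$p = - \frac{8}{3}$ ($p = \frac{-5 - 3}{2 + 1} = \frac{-5 - 3}{3} = \frac{1}{3} \left(-8\right) = - \frac{8}{3} \approx -2.6667$)
$d = \frac{44}{3}$ ($d = - (- \frac{8}{3} - 12) = \left(-1\right) \left(- \frac{44}{3}\right) = \frac{44}{3} \approx 14.667$)
$- 89 d + 138 = \left(-89\right) \frac{44}{3} + 138 = - \frac{3916}{3} + 138 = - \frac{3502}{3}$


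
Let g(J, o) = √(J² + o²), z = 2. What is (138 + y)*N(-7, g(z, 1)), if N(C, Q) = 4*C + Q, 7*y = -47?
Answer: -3676 + 919*√5/7 ≈ -3382.4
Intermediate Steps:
y = -47/7 (y = (⅐)*(-47) = -47/7 ≈ -6.7143)
N(C, Q) = Q + 4*C
(138 + y)*N(-7, g(z, 1)) = (138 - 47/7)*(√(2² + 1²) + 4*(-7)) = 919*(√(4 + 1) - 28)/7 = 919*(√5 - 28)/7 = 919*(-28 + √5)/7 = -3676 + 919*√5/7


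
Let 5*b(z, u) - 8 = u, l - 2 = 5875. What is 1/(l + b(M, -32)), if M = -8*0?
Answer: 5/29361 ≈ 0.00017029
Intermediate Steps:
l = 5877 (l = 2 + 5875 = 5877)
M = 0
b(z, u) = 8/5 + u/5
1/(l + b(M, -32)) = 1/(5877 + (8/5 + (⅕)*(-32))) = 1/(5877 + (8/5 - 32/5)) = 1/(5877 - 24/5) = 1/(29361/5) = 5/29361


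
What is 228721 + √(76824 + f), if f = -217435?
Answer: 228721 + I*√140611 ≈ 2.2872e+5 + 374.98*I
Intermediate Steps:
228721 + √(76824 + f) = 228721 + √(76824 - 217435) = 228721 + √(-140611) = 228721 + I*√140611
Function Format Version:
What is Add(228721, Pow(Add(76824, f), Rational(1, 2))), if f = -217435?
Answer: Add(228721, Mul(I, Pow(140611, Rational(1, 2)))) ≈ Add(2.2872e+5, Mul(374.98, I))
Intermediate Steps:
Add(228721, Pow(Add(76824, f), Rational(1, 2))) = Add(228721, Pow(Add(76824, -217435), Rational(1, 2))) = Add(228721, Pow(-140611, Rational(1, 2))) = Add(228721, Mul(I, Pow(140611, Rational(1, 2))))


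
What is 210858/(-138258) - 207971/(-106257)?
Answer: 352695334/816160017 ≈ 0.43214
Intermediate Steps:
210858/(-138258) - 207971/(-106257) = 210858*(-1/138258) - 207971*(-1/106257) = -35143/23043 + 207971/106257 = 352695334/816160017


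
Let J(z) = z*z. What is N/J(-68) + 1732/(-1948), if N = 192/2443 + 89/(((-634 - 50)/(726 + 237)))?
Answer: -383065781495/418103541184 ≈ -0.91620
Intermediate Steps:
J(z) = z²
N = -23250097/185668 (N = 192*(1/2443) + 89/((-684/963)) = 192/2443 + 89/((-684*1/963)) = 192/2443 + 89/(-76/107) = 192/2443 + 89*(-107/76) = 192/2443 - 9523/76 = -23250097/185668 ≈ -125.22)
N/J(-68) + 1732/(-1948) = -23250097/(185668*((-68)²)) + 1732/(-1948) = -23250097/185668/4624 + 1732*(-1/1948) = -23250097/185668*1/4624 - 433/487 = -23250097/858528832 - 433/487 = -383065781495/418103541184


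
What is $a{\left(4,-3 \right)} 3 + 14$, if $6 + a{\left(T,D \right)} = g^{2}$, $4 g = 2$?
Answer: $- \frac{13}{4} \approx -3.25$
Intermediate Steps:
$g = \frac{1}{2}$ ($g = \frac{1}{4} \cdot 2 = \frac{1}{2} \approx 0.5$)
$a{\left(T,D \right)} = - \frac{23}{4}$ ($a{\left(T,D \right)} = -6 + \left(\frac{1}{2}\right)^{2} = -6 + \frac{1}{4} = - \frac{23}{4}$)
$a{\left(4,-3 \right)} 3 + 14 = \left(- \frac{23}{4}\right) 3 + 14 = - \frac{69}{4} + 14 = - \frac{13}{4}$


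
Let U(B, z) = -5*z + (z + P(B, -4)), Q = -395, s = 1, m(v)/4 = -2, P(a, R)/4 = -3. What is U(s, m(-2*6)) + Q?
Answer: -375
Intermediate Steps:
P(a, R) = -12 (P(a, R) = 4*(-3) = -12)
m(v) = -8 (m(v) = 4*(-2) = -8)
U(B, z) = -12 - 4*z (U(B, z) = -5*z + (z - 12) = -5*z + (-12 + z) = -12 - 4*z)
U(s, m(-2*6)) + Q = (-12 - 4*(-8)) - 395 = (-12 + 32) - 395 = 20 - 395 = -375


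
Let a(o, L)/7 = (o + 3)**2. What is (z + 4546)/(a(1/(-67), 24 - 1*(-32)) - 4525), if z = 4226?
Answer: -13125836/6677575 ≈ -1.9657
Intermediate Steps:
a(o, L) = 7*(3 + o)**2 (a(o, L) = 7*(o + 3)**2 = 7*(3 + o)**2)
(z + 4546)/(a(1/(-67), 24 - 1*(-32)) - 4525) = (4226 + 4546)/(7*(3 + 1/(-67))**2 - 4525) = 8772/(7*(3 - 1/67)**2 - 4525) = 8772/(7*(200/67)**2 - 4525) = 8772/(7*(40000/4489) - 4525) = 8772/(280000/4489 - 4525) = 8772/(-20032725/4489) = 8772*(-4489/20032725) = -13125836/6677575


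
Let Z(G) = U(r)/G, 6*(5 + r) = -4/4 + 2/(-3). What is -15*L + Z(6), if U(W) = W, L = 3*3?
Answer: -14675/108 ≈ -135.88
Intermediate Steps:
L = 9
r = -95/18 (r = -5 + (-4/4 + 2/(-3))/6 = -5 + (-4*1/4 + 2*(-1/3))/6 = -5 + (-1 - 2/3)/6 = -5 + (1/6)*(-5/3) = -5 - 5/18 = -95/18 ≈ -5.2778)
Z(G) = -95/(18*G)
-15*L + Z(6) = -15*9 - 95/18/6 = -135 - 95/18*1/6 = -135 - 95/108 = -14675/108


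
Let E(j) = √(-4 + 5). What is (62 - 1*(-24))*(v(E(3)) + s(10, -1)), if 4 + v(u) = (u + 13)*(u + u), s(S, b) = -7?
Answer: 1462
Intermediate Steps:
E(j) = 1 (E(j) = √1 = 1)
v(u) = -4 + 2*u*(13 + u) (v(u) = -4 + (u + 13)*(u + u) = -4 + (13 + u)*(2*u) = -4 + 2*u*(13 + u))
(62 - 1*(-24))*(v(E(3)) + s(10, -1)) = (62 - 1*(-24))*((-4 + 2*1² + 26*1) - 7) = (62 + 24)*((-4 + 2*1 + 26) - 7) = 86*((-4 + 2 + 26) - 7) = 86*(24 - 7) = 86*17 = 1462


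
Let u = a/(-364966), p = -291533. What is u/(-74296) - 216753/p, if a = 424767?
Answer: 839641832252517/1129295303471984 ≈ 0.74351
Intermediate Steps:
u = -60681/52138 (u = 424767/(-364966) = 424767*(-1/364966) = -60681/52138 ≈ -1.1639)
u/(-74296) - 216753/p = -60681/52138/(-74296) - 216753/(-291533) = -60681/52138*(-1/74296) - 216753*(-1/291533) = 60681/3873644848 + 216753/291533 = 839641832252517/1129295303471984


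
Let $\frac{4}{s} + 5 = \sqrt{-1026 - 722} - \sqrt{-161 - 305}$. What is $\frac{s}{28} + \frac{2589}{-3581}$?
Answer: $\frac{- 94196 i - 36246 \sqrt{437} + 18123 \sqrt{466}}{25067 \left(- \sqrt{466} + 2 \sqrt{437} + 5 i\right)} \approx -0.72463 - 0.0066574 i$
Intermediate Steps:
$s = \frac{4}{-5 - i \sqrt{466} + 2 i \sqrt{437}}$ ($s = \frac{4}{-5 + \left(\sqrt{-1026 - 722} - \sqrt{-161 - 305}\right)} = \frac{4}{-5 - \left(\sqrt{-466} - 2 i \sqrt{437}\right)} = \frac{4}{-5 + \left(2 i \sqrt{437} - i \sqrt{466}\right)} = \frac{4}{-5 + \left(- i \sqrt{466} + 2 i \sqrt{437}\right)} = \frac{4}{-5 - i \sqrt{466} + 2 i \sqrt{437}} \approx -0.04609 - 0.18641 i$)
$\frac{s}{28} + \frac{2589}{-3581} = \frac{\left(-4\right) \frac{1}{5 + i \sqrt{466} - 2 i \sqrt{437}}}{28} + \frac{2589}{-3581} = - \frac{4}{5 + i \sqrt{466} - 2 i \sqrt{437}} \cdot \frac{1}{28} + 2589 \left(- \frac{1}{3581}\right) = - \frac{1}{7 \left(5 + i \sqrt{466} - 2 i \sqrt{437}\right)} - \frac{2589}{3581} = - \frac{2589}{3581} - \frac{1}{7 \left(5 + i \sqrt{466} - 2 i \sqrt{437}\right)}$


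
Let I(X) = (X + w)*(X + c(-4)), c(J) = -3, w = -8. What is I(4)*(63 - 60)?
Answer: -12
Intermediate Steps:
I(X) = (-8 + X)*(-3 + X) (I(X) = (X - 8)*(X - 3) = (-8 + X)*(-3 + X))
I(4)*(63 - 60) = (24 + 4² - 11*4)*(63 - 60) = (24 + 16 - 44)*3 = -4*3 = -12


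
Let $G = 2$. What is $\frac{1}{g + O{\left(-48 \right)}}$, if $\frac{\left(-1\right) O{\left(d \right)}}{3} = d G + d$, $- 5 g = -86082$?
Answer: $\frac{5}{88242} \approx 5.6662 \cdot 10^{-5}$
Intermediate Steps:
$g = \frac{86082}{5}$ ($g = \left(- \frac{1}{5}\right) \left(-86082\right) = \frac{86082}{5} \approx 17216.0$)
$O{\left(d \right)} = - 9 d$ ($O{\left(d \right)} = - 3 \left(d 2 + d\right) = - 3 \left(2 d + d\right) = - 3 \cdot 3 d = - 9 d$)
$\frac{1}{g + O{\left(-48 \right)}} = \frac{1}{\frac{86082}{5} - -432} = \frac{1}{\frac{86082}{5} + 432} = \frac{1}{\frac{88242}{5}} = \frac{5}{88242}$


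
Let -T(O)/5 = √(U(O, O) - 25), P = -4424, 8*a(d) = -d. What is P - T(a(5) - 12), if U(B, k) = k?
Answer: -4424 + 5*I*√602/4 ≈ -4424.0 + 30.67*I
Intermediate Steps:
a(d) = -d/8 (a(d) = (-d)/8 = -d/8)
T(O) = -5*√(-25 + O) (T(O) = -5*√(O - 25) = -5*√(-25 + O))
P - T(a(5) - 12) = -4424 - (-5)*√(-25 + (-⅛*5 - 12)) = -4424 - (-5)*√(-25 + (-5/8 - 12)) = -4424 - (-5)*√(-25 - 101/8) = -4424 - (-5)*√(-301/8) = -4424 - (-5)*I*√602/4 = -4424 + 5*I*√602/4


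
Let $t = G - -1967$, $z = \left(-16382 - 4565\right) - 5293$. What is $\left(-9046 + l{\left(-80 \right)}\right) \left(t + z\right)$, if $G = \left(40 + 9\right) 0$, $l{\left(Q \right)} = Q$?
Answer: $221515398$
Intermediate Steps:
$z = -26240$ ($z = -20947 - 5293 = -26240$)
$G = 0$ ($G = 49 \cdot 0 = 0$)
$t = 1967$ ($t = 0 - -1967 = 0 + 1967 = 1967$)
$\left(-9046 + l{\left(-80 \right)}\right) \left(t + z\right) = \left(-9046 - 80\right) \left(1967 - 26240\right) = \left(-9126\right) \left(-24273\right) = 221515398$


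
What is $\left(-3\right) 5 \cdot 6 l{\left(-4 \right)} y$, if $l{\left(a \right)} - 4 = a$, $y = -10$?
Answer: $0$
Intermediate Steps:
$l{\left(a \right)} = 4 + a$
$\left(-3\right) 5 \cdot 6 l{\left(-4 \right)} y = \left(-3\right) 5 \cdot 6 \left(4 - 4\right) \left(-10\right) = \left(-15\right) 6 \cdot 0 \left(-10\right) = \left(-90\right) 0 \left(-10\right) = 0 \left(-10\right) = 0$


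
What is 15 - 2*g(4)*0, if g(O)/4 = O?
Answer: 15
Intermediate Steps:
g(O) = 4*O
15 - 2*g(4)*0 = 15 - 8*4*0 = 15 - 2*16*0 = 15 - 32*0 = 15 + 0 = 15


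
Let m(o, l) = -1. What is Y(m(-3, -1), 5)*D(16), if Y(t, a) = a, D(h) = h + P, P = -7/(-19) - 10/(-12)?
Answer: 9805/114 ≈ 86.009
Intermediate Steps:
P = 137/114 (P = -7*(-1/19) - 10*(-1/12) = 7/19 + 5/6 = 137/114 ≈ 1.2018)
D(h) = 137/114 + h (D(h) = h + 137/114 = 137/114 + h)
Y(m(-3, -1), 5)*D(16) = 5*(137/114 + 16) = 5*(1961/114) = 9805/114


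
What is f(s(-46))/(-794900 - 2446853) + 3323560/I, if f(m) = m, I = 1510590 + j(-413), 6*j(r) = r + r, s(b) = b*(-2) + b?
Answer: 32322273359618/14689540148821 ≈ 2.2004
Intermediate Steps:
s(b) = -b (s(b) = -2*b + b = -b)
j(r) = r/3 (j(r) = (r + r)/6 = (2*r)/6 = r/3)
I = 4531357/3 (I = 1510590 + (⅓)*(-413) = 1510590 - 413/3 = 4531357/3 ≈ 1.5105e+6)
f(s(-46))/(-794900 - 2446853) + 3323560/I = (-1*(-46))/(-794900 - 2446853) + 3323560/(4531357/3) = 46/(-3241753) + 3323560*(3/4531357) = 46*(-1/3241753) + 9970680/4531357 = -46/3241753 + 9970680/4531357 = 32322273359618/14689540148821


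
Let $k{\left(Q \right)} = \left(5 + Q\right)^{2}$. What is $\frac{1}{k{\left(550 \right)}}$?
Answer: $\frac{1}{308025} \approx 3.2465 \cdot 10^{-6}$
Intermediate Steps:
$\frac{1}{k{\left(550 \right)}} = \frac{1}{\left(5 + 550\right)^{2}} = \frac{1}{555^{2}} = \frac{1}{308025}$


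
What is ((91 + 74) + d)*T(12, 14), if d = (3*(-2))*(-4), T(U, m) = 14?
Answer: 2646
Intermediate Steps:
d = 24 (d = -6*(-4) = 24)
((91 + 74) + d)*T(12, 14) = ((91 + 74) + 24)*14 = (165 + 24)*14 = 189*14 = 2646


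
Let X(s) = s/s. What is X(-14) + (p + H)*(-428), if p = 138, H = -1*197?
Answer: 25253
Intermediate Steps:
H = -197
X(s) = 1
X(-14) + (p + H)*(-428) = 1 + (138 - 197)*(-428) = 1 - 59*(-428) = 1 + 25252 = 25253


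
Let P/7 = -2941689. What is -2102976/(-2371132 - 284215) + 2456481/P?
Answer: 12260433370447/18226145142527 ≈ 0.67268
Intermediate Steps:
P = -20591823 (P = 7*(-2941689) = -20591823)
-2102976/(-2371132 - 284215) + 2456481/P = -2102976/(-2371132 - 284215) + 2456481/(-20591823) = -2102976/(-2655347) + 2456481*(-1/20591823) = -2102976*(-1/2655347) - 818827/6863941 = 2102976/2655347 - 818827/6863941 = 12260433370447/18226145142527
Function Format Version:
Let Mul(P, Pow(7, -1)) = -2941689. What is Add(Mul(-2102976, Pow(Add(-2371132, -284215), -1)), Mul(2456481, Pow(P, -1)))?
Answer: Rational(12260433370447, 18226145142527) ≈ 0.67268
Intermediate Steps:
P = -20591823 (P = Mul(7, -2941689) = -20591823)
Add(Mul(-2102976, Pow(Add(-2371132, -284215), -1)), Mul(2456481, Pow(P, -1))) = Add(Mul(-2102976, Pow(Add(-2371132, -284215), -1)), Mul(2456481, Pow(-20591823, -1))) = Add(Mul(-2102976, Pow(-2655347, -1)), Mul(2456481, Rational(-1, 20591823))) = Add(Mul(-2102976, Rational(-1, 2655347)), Rational(-818827, 6863941)) = Add(Rational(2102976, 2655347), Rational(-818827, 6863941)) = Rational(12260433370447, 18226145142527)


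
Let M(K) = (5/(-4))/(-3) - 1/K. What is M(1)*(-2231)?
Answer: 15617/12 ≈ 1301.4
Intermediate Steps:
M(K) = 5/12 - 1/K (M(K) = (5*(-1/4))*(-1/3) - 1/K = -5/4*(-1/3) - 1/K = 5/12 - 1/K)
M(1)*(-2231) = (5/12 - 1/1)*(-2231) = (5/12 - 1*1)*(-2231) = (5/12 - 1)*(-2231) = -7/12*(-2231) = 15617/12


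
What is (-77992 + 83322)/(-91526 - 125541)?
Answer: -5330/217067 ≈ -0.024555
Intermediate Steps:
(-77992 + 83322)/(-91526 - 125541) = 5330/(-217067) = 5330*(-1/217067) = -5330/217067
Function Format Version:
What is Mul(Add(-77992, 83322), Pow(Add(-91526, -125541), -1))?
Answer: Rational(-5330, 217067) ≈ -0.024555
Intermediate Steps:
Mul(Add(-77992, 83322), Pow(Add(-91526, -125541), -1)) = Mul(5330, Pow(-217067, -1)) = Mul(5330, Rational(-1, 217067)) = Rational(-5330, 217067)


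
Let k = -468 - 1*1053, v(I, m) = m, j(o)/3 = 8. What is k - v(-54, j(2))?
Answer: -1545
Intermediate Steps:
j(o) = 24 (j(o) = 3*8 = 24)
k = -1521 (k = -468 - 1053 = -1521)
k - v(-54, j(2)) = -1521 - 1*24 = -1521 - 24 = -1545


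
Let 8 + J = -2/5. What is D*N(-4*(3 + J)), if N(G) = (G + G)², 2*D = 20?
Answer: 93312/5 ≈ 18662.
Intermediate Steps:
D = 10 (D = (½)*20 = 10)
J = -42/5 (J = -8 - 2/5 = -8 - 2*⅕ = -8 - ⅖ = -42/5 ≈ -8.4000)
N(G) = 4*G² (N(G) = (2*G)² = 4*G²)
D*N(-4*(3 + J)) = 10*(4*(-4*(3 - 42/5))²) = 10*(4*(-4*(-27/5))²) = 10*(4*(108/5)²) = 10*(4*(11664/25)) = 10*(46656/25) = 93312/5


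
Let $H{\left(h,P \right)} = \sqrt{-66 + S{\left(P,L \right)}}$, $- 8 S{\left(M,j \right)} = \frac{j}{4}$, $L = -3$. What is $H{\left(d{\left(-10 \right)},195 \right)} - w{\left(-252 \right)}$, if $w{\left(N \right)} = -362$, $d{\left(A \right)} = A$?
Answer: $362 + \frac{i \sqrt{4218}}{8} \approx 362.0 + 8.1183 i$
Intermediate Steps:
$S{\left(M,j \right)} = - \frac{j}{32}$ ($S{\left(M,j \right)} = - \frac{j \frac{1}{4}}{8} = - \frac{\frac{1}{4} j}{8} = - \frac{j}{32}$)
$H{\left(h,P \right)} = \frac{i \sqrt{4218}}{8}$ ($H{\left(h,P \right)} = \sqrt{-66 - - \frac{3}{32}} = \sqrt{-66 + \frac{3}{32}} = \sqrt{- \frac{2109}{32}} = \frac{i \sqrt{4218}}{8}$)
$H{\left(d{\left(-10 \right)},195 \right)} - w{\left(-252 \right)} = \frac{i \sqrt{4218}}{8} - -362 = \frac{i \sqrt{4218}}{8} + 362 = 362 + \frac{i \sqrt{4218}}{8}$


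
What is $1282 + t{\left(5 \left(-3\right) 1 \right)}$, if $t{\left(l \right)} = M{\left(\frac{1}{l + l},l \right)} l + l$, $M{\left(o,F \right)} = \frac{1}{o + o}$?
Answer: $1492$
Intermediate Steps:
$M{\left(o,F \right)} = \frac{1}{2 o}$
$t{\left(l \right)} = l + l^{2}$ ($t{\left(l \right)} = \frac{1}{2 \frac{1}{l + l}} l + l = \frac{1}{2 \frac{1}{2 l}} l + l = \frac{2 l}{2} l + l = l l + l = l^{2} + l = l + l^{2}$)
$1282 + t{\left(5 \left(-3\right) 1 \right)} = 1282 + 5 \left(-3\right) 1 \left(1 + 5 \left(-3\right) 1\right) = 1282 + \left(-15\right) 1 \left(1 - 15\right) = 1282 - 15 \left(1 - 15\right) = 1282 - -210 = 1282 + 210 = 1492$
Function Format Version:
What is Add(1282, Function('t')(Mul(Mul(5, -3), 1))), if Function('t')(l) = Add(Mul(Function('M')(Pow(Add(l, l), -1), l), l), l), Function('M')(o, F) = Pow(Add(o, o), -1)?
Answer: 1492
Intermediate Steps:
Function('M')(o, F) = Mul(Rational(1, 2), Pow(o, -1)) (Function('M')(o, F) = Pow(Mul(2, o), -1) = Mul(Rational(1, 2), Pow(o, -1)))
Function('t')(l) = Add(l, Pow(l, 2)) (Function('t')(l) = Add(Mul(Mul(Rational(1, 2), Pow(Pow(Add(l, l), -1), -1)), l), l) = Add(Mul(Mul(Rational(1, 2), Pow(Pow(Mul(2, l), -1), -1)), l), l) = Add(Mul(Mul(Rational(1, 2), Pow(Mul(Rational(1, 2), Pow(l, -1)), -1)), l), l) = Add(Mul(Mul(Rational(1, 2), Mul(2, l)), l), l) = Add(Mul(l, l), l) = Add(Pow(l, 2), l) = Add(l, Pow(l, 2)))
Add(1282, Function('t')(Mul(Mul(5, -3), 1))) = Add(1282, Mul(Mul(Mul(5, -3), 1), Add(1, Mul(Mul(5, -3), 1)))) = Add(1282, Mul(Mul(-15, 1), Add(1, Mul(-15, 1)))) = Add(1282, Mul(-15, Add(1, -15))) = Add(1282, Mul(-15, -14)) = Add(1282, 210) = 1492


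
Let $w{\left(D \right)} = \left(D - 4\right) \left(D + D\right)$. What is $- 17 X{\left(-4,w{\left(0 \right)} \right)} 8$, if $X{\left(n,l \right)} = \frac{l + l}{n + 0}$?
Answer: $0$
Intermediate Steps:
$w{\left(D \right)} = 2 D \left(-4 + D\right)$ ($w{\left(D \right)} = \left(-4 + D\right) 2 D = 2 D \left(-4 + D\right)$)
$X{\left(n,l \right)} = \frac{2 l}{n}$
$- 17 X{\left(-4,w{\left(0 \right)} \right)} 8 = - 17 \frac{2 \cdot 2 \cdot 0 \left(-4 + 0\right)}{-4} \cdot 8 = - 17 \cdot 2 \cdot 2 \cdot 0 \left(-4\right) \left(- \frac{1}{4}\right) 8 = - 17 \cdot 2 \cdot 0 \left(- \frac{1}{4}\right) 8 = \left(-17\right) 0 \cdot 8 = 0 \cdot 8 = 0$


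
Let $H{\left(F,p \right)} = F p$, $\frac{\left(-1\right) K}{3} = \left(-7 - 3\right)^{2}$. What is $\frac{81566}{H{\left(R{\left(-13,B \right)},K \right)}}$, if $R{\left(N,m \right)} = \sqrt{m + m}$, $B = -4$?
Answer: $\frac{40783 i \sqrt{2}}{600} \approx 96.126 i$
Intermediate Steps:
$K = -300$ ($K = - 3 \left(-7 - 3\right)^{2} = - 3 \left(-10\right)^{2} = \left(-3\right) 100 = -300$)
$R{\left(N,m \right)} = \sqrt{2} \sqrt{m}$ ($R{\left(N,m \right)} = \sqrt{2 m} = \sqrt{2} \sqrt{m}$)
$\frac{81566}{H{\left(R{\left(-13,B \right)},K \right)}} = \frac{81566}{\sqrt{2} \sqrt{-4} \left(-300\right)} = \frac{81566}{\sqrt{2} \cdot 2 i \left(-300\right)} = \frac{81566}{2 i \sqrt{2} \left(-300\right)} = \frac{81566}{\left(-600\right) i \sqrt{2}} = 81566 \frac{i \sqrt{2}}{1200} = \frac{40783 i \sqrt{2}}{600}$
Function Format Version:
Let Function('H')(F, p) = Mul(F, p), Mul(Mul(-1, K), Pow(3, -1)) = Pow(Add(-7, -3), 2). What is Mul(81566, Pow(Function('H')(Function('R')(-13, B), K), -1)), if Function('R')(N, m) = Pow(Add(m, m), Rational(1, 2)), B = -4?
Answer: Mul(Rational(40783, 600), I, Pow(2, Rational(1, 2))) ≈ Mul(96.126, I)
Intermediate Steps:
K = -300 (K = Mul(-3, Pow(Add(-7, -3), 2)) = Mul(-3, Pow(-10, 2)) = Mul(-3, 100) = -300)
Function('R')(N, m) = Mul(Pow(2, Rational(1, 2)), Pow(m, Rational(1, 2))) (Function('R')(N, m) = Pow(Mul(2, m), Rational(1, 2)) = Mul(Pow(2, Rational(1, 2)), Pow(m, Rational(1, 2))))
Mul(81566, Pow(Function('H')(Function('R')(-13, B), K), -1)) = Mul(81566, Pow(Mul(Mul(Pow(2, Rational(1, 2)), Pow(-4, Rational(1, 2))), -300), -1)) = Mul(81566, Pow(Mul(Mul(Pow(2, Rational(1, 2)), Mul(2, I)), -300), -1)) = Mul(81566, Pow(Mul(Mul(2, I, Pow(2, Rational(1, 2))), -300), -1)) = Mul(81566, Pow(Mul(-600, I, Pow(2, Rational(1, 2))), -1)) = Mul(81566, Mul(Rational(1, 1200), I, Pow(2, Rational(1, 2)))) = Mul(Rational(40783, 600), I, Pow(2, Rational(1, 2)))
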